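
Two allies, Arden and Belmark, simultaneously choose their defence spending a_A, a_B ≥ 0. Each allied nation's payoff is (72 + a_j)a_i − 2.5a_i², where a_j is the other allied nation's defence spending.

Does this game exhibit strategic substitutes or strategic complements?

strategic complements

Arden's payoff is (72 + a_B)a_A − 2.5a_A².
∂π/∂a_A = 72 + a_B − 5a_A = 0, so a_A = 14.4 + 0.2a_B.
The best-response slope da_A/da_B = 0.2 > 0: the reaction function is upward-sloping, so the choices are strategic complements.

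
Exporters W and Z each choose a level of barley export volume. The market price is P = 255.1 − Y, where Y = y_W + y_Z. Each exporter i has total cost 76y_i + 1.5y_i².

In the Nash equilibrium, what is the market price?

Exporter W's profit: π = y_W(255.1 − (y_W + y_Z)) − 76y_W − 1.5y_W².
∂π/∂y_W = 179.1 − 5y_W − y_Z = 0, so y_W = 35.82 − 0.2y_Z.
Setting y_W = y_Z in the reaction function: y_W = 35.82 − 0.2y_W, so y_W = 35.82 / 1.2 = 29.85.
Equilibrium price: P = 255.1 − 59.7 = 195.4.

195.4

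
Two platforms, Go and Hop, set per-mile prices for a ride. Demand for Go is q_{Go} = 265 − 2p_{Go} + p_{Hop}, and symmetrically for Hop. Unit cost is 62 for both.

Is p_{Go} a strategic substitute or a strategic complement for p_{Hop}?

strategic complements

Go's profit: π = (p_{Go} − 62)(265 − 2p_{Go} + p_{Hop}).
∂π/∂p_{Go} = 389 − 4p_{Go} + p_{Hop} = 0 ⇒ p_{Go} = 97.25 + 0.25p_{Hop}.
The best-response slope dp_{Go}/dp_{Hop} = 0.25 > 0: the reaction function is upward-sloping, so the choices are strategic complements.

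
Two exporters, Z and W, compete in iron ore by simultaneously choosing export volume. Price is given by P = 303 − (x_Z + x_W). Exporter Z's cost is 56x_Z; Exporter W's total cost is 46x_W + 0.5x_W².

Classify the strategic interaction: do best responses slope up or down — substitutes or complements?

strategic substitutes

Exporter Z's profit: π = x_Z(303 − (x_Z + x_W)) − 56x_Z.
∂π/∂x_Z = 247 − 2x_Z − x_W = 0, so x_Z = 123.5 − 0.5x_W.
The best-response slope dx_Z/dx_W = −0.5 < 0: the reaction function is downward-sloping, so the choices are strategic substitutes.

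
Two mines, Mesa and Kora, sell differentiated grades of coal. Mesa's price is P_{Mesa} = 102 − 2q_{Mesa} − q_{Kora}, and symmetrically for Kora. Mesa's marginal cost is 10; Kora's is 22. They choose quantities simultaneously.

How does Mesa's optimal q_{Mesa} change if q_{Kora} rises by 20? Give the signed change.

-5

Mine Mesa's profit: π = q_{Mesa}(102 − 2q_{Mesa} − q_{Kora}) − 10q_{Mesa}.
∂π/∂q_{Mesa} = 92 − 4q_{Mesa} − q_{Kora} = 0 ⇒ q_{Mesa} = 23 − 0.25q_{Kora}.
The reaction-function slope is −0.25, so a 20-unit rise in q_{Kora} moves q_{Mesa} by −0.25 × 20 = −5. Mesa's best response falls — the actions are strategic substitutes.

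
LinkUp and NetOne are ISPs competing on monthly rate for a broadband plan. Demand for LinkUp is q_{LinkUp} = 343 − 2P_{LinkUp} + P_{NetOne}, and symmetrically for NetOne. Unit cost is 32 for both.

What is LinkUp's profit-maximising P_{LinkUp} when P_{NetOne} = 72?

119.75

LinkUp's profit: π = (P_{LinkUp} − 32)(343 − 2P_{LinkUp} + P_{NetOne}).
∂π/∂P_{LinkUp} = 407 − 4P_{LinkUp} + P_{NetOne} = 0 ⇒ P_{LinkUp} = 101.75 + 0.25P_{NetOne}.
At P_{NetOne} = 72: P_{LinkUp} = 101.75 + 0.25·72 = 119.75.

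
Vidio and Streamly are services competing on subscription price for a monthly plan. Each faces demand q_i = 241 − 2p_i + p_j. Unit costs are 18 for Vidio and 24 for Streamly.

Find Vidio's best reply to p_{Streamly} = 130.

Vidio's profit: π = (p_{Vidio} − 18)(241 − 2p_{Vidio} + p_{Streamly}).
∂π/∂p_{Vidio} = 277 − 4p_{Vidio} + p_{Streamly} = 0 ⇒ p_{Vidio} = 69.25 + 0.25p_{Streamly}.
At p_{Streamly} = 130: p_{Vidio} = 69.25 + 0.25·130 = 101.75.

101.75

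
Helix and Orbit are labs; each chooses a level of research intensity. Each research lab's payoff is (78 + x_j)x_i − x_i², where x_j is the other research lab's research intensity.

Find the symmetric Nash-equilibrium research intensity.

Helix's payoff is (78 + x_O)x_H − x_H².
∂π/∂x_H = 78 + x_O − 2x_H = 0, so x_H = 39 + 0.5x_O.
The game is symmetric, so in equilibrium x_O = x_H: the reaction function gives 0.5x_H = 39, hence x_H = 78.

78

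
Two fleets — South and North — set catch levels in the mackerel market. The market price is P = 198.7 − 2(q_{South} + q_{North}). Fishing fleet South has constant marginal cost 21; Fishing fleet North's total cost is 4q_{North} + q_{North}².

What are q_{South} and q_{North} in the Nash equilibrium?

Fishing fleet South's profit: π = q_{South}(198.7 − 2(q_{South} + q_{North})) − 21q_{South}.
∂π/∂q_{South} = 177.7 − 4q_{South} − 2q_{North} = 0, so q_{South} = 44.425 − 0.5q_{North}.
For North: ∂π/∂q_{North} = 194.7 − 6q_{North} − 2q_{South} = 0 ⇒ q_{North} = 32.45 − (1/3)q_{South}.
Substituting the second reaction function into the first: q_{South} = 44.425 − 0.5(32.45 − (1/3)q_{South}), which gives (5/6)q_{South} = 28.2 ⇒ q_{South} = 33.84.
Then q_{North} = 32.45 − (1/3)·33.84 = 21.17.

33.84, 21.17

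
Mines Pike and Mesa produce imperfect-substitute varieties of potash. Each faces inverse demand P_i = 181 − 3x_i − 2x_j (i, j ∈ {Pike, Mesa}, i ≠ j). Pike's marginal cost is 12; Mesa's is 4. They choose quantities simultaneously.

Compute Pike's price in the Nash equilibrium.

Mine Pike's profit: π = x_{Pike}(181 − 3x_{Pike} − 2x_{Mesa}) − 12x_{Pike}.
∂π/∂x_{Pike} = 169 − 6x_{Pike} − 2x_{Mesa} = 0 ⇒ x_{Pike} = 169/6 − (1/3)x_{Mesa}.
Similarly x_{Mesa} = 29.5 − (1/3)x_{Pike}.
Substituting the second reaction function into the first: x_{Pike} = 169/6 − (1/3)(29.5 − (1/3)x_{Pike}), which gives (8/9)x_{Pike} = 55/3 ⇒ x_{Pike} = 20.625.
Then x_{Mesa} = 29.5 − (1/3)·20.625 = 22.625.
P_{Pike} = 181 − 3·20.625 − 2·22.625 = 73.875.

73.875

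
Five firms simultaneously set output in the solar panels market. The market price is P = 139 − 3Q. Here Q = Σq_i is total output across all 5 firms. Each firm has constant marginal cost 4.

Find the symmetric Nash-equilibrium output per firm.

A representative firm's profit is π_i = q_i(139 − 3Q) − 4q_i, with Q = q_i + Σ_{j≠i} q_j.
First-order condition: 135 − 6q_i − 3Σ_{j≠i} q_j = 0.
In a symmetric equilibrium every firm chooses the same q, so Σ_{j≠i} q_j = 4q. The condition becomes 135 − 18q = 0, giving q = 135/18 = 7.5.

7.5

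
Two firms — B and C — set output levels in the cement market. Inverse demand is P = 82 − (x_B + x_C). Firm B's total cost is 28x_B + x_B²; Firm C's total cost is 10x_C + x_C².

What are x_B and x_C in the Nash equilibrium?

Firm B's profit: π = x_B(82 − (x_B + x_C)) − 28x_B − x_B².
∂π/∂x_B = 54 − 4x_B − x_C = 0, so x_B = 13.5 − 0.25x_C.
By the same steps for C: x_C = 18 − 0.25x_B.
Plugging x_C into B's best response: x_B = 13.5 − 0.25(18 − 0.25x_B) ⇒ 0.9375x_B = 9, so x_B = 9.6.
Then x_C = 18 − 0.25·9.6 = 15.6.

9.6, 15.6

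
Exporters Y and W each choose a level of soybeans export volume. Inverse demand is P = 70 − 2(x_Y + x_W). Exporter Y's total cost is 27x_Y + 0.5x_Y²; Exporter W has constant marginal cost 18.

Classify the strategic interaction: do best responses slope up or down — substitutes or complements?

strategic substitutes

Exporter Y's profit: π = x_Y(70 − 2(x_Y + x_W)) − 27x_Y − 0.5x_Y².
∂π/∂x_Y = 43 − 5x_Y − 2x_W = 0, so x_Y = 8.6 − 0.4x_W.
The best-response slope dx_Y/dx_W = −0.4 < 0: the reaction function is downward-sloping, so the choices are strategic substitutes.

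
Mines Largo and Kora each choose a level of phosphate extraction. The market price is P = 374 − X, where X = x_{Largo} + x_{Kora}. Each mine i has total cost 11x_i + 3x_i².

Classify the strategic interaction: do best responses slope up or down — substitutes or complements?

strategic substitutes

Mine Largo's profit: π = x_{Largo}(374 − (x_{Largo} + x_{Kora})) − 11x_{Largo} − 3x_{Largo}².
∂π/∂x_{Largo} = 363 − 8x_{Largo} − x_{Kora} = 0, so x_{Largo} = 45.375 − 0.125x_{Kora}.
The best-response slope dx_{Largo}/dx_{Kora} = −0.125 < 0: the reaction function is downward-sloping, so the choices are strategic substitutes.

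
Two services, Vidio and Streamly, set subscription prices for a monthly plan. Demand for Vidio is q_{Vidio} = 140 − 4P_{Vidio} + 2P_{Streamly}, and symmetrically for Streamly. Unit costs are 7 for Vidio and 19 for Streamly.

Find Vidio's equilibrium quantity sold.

90.4

Vidio's profit: π = (P_{Vidio} − 7)(140 − 4P_{Vidio} + 2P_{Streamly}).
∂π/∂P_{Vidio} = 168 − 8P_{Vidio} + 2P_{Streamly} = 0 ⇒ P_{Vidio} = 21 + 0.25P_{Streamly}.
Similarly P_{Streamly} = 27 + 0.25P_{Vidio}.
Solving the two reaction functions simultaneously: (1 − (0.25)(0.25))P_{Vidio} = 21 + 0.25·27, so 0.9375P_{Vidio} = 27.75 and P_{Vidio} = 29.6.
Then P_{Streamly} = 27 + 0.25·29.6 = 34.4.
q_{Vidio} = 140 − 4·29.6 + 2·34.4 = 90.4.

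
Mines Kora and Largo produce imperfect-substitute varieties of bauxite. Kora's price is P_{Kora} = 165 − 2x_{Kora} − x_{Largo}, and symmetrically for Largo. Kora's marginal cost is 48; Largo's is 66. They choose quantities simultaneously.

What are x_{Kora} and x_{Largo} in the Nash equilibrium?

Mine Kora's profit: π = x_{Kora}(165 − 2x_{Kora} − x_{Largo}) − 48x_{Kora}.
∂π/∂x_{Kora} = 117 − 4x_{Kora} − x_{Largo} = 0 ⇒ x_{Kora} = 29.25 − 0.25x_{Largo}.
Similarly x_{Largo} = 24.75 − 0.25x_{Kora}.
Plugging x_{Largo} into Kora's best response: x_{Kora} = 29.25 − 0.25(24.75 − 0.25x_{Kora}) ⇒ 0.9375x_{Kora} = 23.0625, so x_{Kora} = 24.6.
Then x_{Largo} = 24.75 − 0.25·24.6 = 18.6.

24.6, 18.6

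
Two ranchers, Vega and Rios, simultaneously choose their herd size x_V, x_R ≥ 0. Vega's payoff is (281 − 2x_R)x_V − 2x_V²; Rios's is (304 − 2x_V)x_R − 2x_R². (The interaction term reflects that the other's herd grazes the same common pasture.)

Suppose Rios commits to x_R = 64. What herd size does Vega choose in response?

38.25

Expanding Vega's payoff: 281x_V − 2x_Rx_V − 2x_V².
∂π/∂x_V = 281 − 2x_R − 4x_V = 0, so x_V = 70.25 − 0.5x_R.
At x_R = 64: x_V = 70.25 − 0.5·64 = 38.25.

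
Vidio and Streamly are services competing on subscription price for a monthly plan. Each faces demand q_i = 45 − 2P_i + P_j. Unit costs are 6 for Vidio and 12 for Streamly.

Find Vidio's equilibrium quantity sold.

Vidio's profit: π = (P_{Vidio} − 6)(45 − 2P_{Vidio} + P_{Streamly}).
∂π/∂P_{Vidio} = 57 − 4P_{Vidio} + P_{Streamly} = 0 ⇒ P_{Vidio} = 14.25 + 0.25P_{Streamly}.
Similarly P_{Streamly} = 17.25 + 0.25P_{Vidio}.
Solving the two reaction functions simultaneously: (1 − (0.25)(0.25))P_{Vidio} = 14.25 + 0.25·17.25, so 0.9375P_{Vidio} = 18.5625 and P_{Vidio} = 19.8.
Then P_{Streamly} = 17.25 + 0.25·19.8 = 22.2.
q_{Vidio} = 45 − 2·19.8 + 22.2 = 27.6.

27.6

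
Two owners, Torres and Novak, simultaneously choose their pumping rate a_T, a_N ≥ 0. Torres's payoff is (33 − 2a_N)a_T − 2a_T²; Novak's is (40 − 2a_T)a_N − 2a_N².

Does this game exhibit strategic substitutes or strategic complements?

Expanding Torres's payoff: 33a_T − 2a_Na_T − 2a_T².
∂π/∂a_T = 33 − 2a_N − 4a_T = 0, so a_T = 8.25 − 0.5a_N.
The best-response slope da_T/da_N = −0.5 < 0: the reaction function is downward-sloping, so the choices are strategic substitutes.

strategic substitutes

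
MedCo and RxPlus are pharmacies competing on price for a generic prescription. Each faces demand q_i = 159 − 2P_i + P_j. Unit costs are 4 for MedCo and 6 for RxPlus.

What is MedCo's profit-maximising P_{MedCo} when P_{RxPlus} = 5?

43

MedCo's profit: π = (P_{MedCo} − 4)(159 − 2P_{MedCo} + P_{RxPlus}).
∂π/∂P_{MedCo} = 167 − 4P_{MedCo} + P_{RxPlus} = 0 ⇒ P_{MedCo} = 41.75 + 0.25P_{RxPlus}.
At P_{RxPlus} = 5: P_{MedCo} = 41.75 + 0.25·5 = 43.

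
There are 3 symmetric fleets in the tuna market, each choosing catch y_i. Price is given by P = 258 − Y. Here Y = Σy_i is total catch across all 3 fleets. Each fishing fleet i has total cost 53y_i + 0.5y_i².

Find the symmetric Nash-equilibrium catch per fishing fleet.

41

A representative fishing fleet's profit is π_i = y_i(258 − Y) − 53y_i − 0.5y_i², with Y = y_i + Σ_{j≠i} y_j.
First-order condition: 205 − 3y_i − Σ_{j≠i} y_j = 0.
With identical fishing fleets, set every y_j = y: then 205 − 3y − 2y = 0, i.e. y = 205/5 = 41.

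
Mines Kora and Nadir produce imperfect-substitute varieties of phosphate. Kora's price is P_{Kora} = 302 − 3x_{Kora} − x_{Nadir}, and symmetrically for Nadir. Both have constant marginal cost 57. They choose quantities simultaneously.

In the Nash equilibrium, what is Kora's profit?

Mine Kora's profit: π = x_{Kora}(302 − 3x_{Kora} − x_{Nadir}) − 57x_{Kora}.
∂π/∂x_{Kora} = 245 − 6x_{Kora} − x_{Nadir} = 0 ⇒ x_{Kora} = 245/6 − (1/6)x_{Nadir}.
The game is symmetric, so in equilibrium x_{Nadir} = x_{Kora}: the reaction function gives (7/6)x_{Kora} = 245/6, hence x_{Kora} = 35.
P_{Kora} = 302 − 3·35 − 35 = 162.
Profit = (162 − 57)·35 = 3675.

3675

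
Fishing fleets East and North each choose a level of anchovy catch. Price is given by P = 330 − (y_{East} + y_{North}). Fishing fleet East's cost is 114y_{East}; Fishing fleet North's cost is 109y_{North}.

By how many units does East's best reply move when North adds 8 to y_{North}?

-4

Fishing fleet East's profit: π = y_{East}(330 − (y_{East} + y_{North})) − 114y_{East}.
∂π/∂y_{East} = 216 − 2y_{East} − y_{North} = 0, so y_{East} = 108 − 0.5y_{North}.
The reaction-function slope is −0.5, so an 8-unit rise in y_{North} moves y_{East} by −0.5 × 8 = −4. East's best response falls — the actions are strategic substitutes.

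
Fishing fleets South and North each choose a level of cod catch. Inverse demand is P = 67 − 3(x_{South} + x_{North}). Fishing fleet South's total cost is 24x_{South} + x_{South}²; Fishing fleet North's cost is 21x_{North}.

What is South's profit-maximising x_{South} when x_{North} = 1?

Fishing fleet South's profit: π = x_{South}(67 − 3(x_{South} + x_{North})) − 24x_{South} − x_{South}².
∂π/∂x_{South} = 43 − 8x_{South} − 3x_{North} = 0, so x_{South} = 5.375 − 0.375x_{North}.
At x_{North} = 1: x_{South} = 5.375 − 0.375·1 = 5.

5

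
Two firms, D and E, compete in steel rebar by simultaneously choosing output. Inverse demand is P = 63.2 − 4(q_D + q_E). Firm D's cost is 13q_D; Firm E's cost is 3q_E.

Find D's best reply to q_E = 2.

5.275

Firm D's profit: π = q_D(63.2 − 4(q_D + q_E)) − 13q_D.
∂π/∂q_D = 50.2 − 8q_D − 4q_E = 0, so q_D = 6.275 − 0.5q_E.
At q_E = 2: q_D = 6.275 − 0.5·2 = 5.275.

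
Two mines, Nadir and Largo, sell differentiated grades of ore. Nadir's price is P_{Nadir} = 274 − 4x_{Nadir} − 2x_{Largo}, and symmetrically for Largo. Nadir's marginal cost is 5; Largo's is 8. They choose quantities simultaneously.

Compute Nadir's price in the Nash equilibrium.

113

Mine Nadir's profit: π = x_{Nadir}(274 − 4x_{Nadir} − 2x_{Largo}) − 5x_{Nadir}.
∂π/∂x_{Nadir} = 269 − 8x_{Nadir} − 2x_{Largo} = 0 ⇒ x_{Nadir} = 33.625 − 0.25x_{Largo}.
Similarly x_{Largo} = 33.25 − 0.25x_{Nadir}.
Plugging x_{Largo} into Nadir's best response: x_{Nadir} = 33.625 − 0.25(33.25 − 0.25x_{Nadir}) ⇒ 0.9375x_{Nadir} = 25.3125, so x_{Nadir} = 27.
Then x_{Largo} = 33.25 − 0.25·27 = 26.5.
P_{Nadir} = 274 − 4·27 − 2·26.5 = 113.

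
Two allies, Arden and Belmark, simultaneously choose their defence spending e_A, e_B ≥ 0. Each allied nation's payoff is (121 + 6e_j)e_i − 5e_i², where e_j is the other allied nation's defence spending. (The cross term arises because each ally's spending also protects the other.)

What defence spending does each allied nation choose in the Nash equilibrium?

Arden's payoff is (121 + 6e_B)e_A − 5e_A².
∂π/∂e_A = 121 + 6e_B − 10e_A = 0, so e_A = 12.1 + 0.6e_B.
By symmetry e_B = e_A; substituting into the reaction function, 0.4e_A = 12.1 and e_A = 30.25.

30.25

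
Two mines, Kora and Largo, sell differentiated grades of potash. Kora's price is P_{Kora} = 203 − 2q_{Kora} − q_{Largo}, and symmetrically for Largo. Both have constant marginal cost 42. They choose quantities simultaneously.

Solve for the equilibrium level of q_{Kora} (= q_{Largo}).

32.2

Mine Kora's profit: π = q_{Kora}(203 − 2q_{Kora} − q_{Largo}) − 42q_{Kora}.
∂π/∂q_{Kora} = 161 − 4q_{Kora} − q_{Largo} = 0 ⇒ q_{Kora} = 40.25 − 0.25q_{Largo}.
The game is symmetric, so in equilibrium q_{Largo} = q_{Kora}: the reaction function gives 1.25q_{Kora} = 40.25, hence q_{Kora} = 32.2.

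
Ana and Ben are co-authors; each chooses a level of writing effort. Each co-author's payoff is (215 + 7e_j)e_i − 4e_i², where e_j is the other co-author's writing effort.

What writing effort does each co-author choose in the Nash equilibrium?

215

Ana's payoff is (215 + 7e_B)e_A − 4e_A².
∂π/∂e_A = 215 + 7e_B − 8e_A = 0, so e_A = 26.875 + 0.875e_B.
By symmetry e_B = e_A; substituting into the reaction function, 0.125e_A = 26.875 and e_A = 215.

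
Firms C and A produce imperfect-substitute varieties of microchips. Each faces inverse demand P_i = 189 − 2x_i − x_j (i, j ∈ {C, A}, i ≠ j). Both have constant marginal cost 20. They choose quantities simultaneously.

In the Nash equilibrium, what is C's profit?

Firm C's profit: π = x_C(189 − 2x_C − x_A) − 20x_C.
∂π/∂x_C = 169 − 4x_C − x_A = 0 ⇒ x_C = 42.25 − 0.25x_A.
Setting x_C = x_A in the reaction function: x_C = 42.25 − 0.25x_C, so x_C = 42.25 / 1.25 = 33.8.
P_C = 189 − 2·33.8 − 33.8 = 87.6.
Profit = (87.6 − 20)·33.8 = 2284.88.

2284.88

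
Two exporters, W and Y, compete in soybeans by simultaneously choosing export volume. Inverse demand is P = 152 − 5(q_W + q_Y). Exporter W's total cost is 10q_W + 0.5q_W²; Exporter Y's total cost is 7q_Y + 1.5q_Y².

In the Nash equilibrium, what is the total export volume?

Exporter W's profit: π = q_W(152 − 5(q_W + q_Y)) − 10q_W − 0.5q_W².
∂π/∂q_W = 142 − 11q_W − 5q_Y = 0, so q_W = 142/11 − (5/11)q_Y.
For Y: ∂π/∂q_Y = 145 − 13q_Y − 5q_W = 0 ⇒ q_Y = 145/13 − (5/13)q_W.
Solving the two reaction functions simultaneously: (1 − (−5/11)(−5/13))q_W = 142/11 − (5/11)·(145/13), so (118/143)q_W = 1121/143 and q_W = 9.5.
Then q_Y = 145/13 − (5/13)·9.5 = 7.5.
Total export volume: 9.5 + 7.5 = 17.

17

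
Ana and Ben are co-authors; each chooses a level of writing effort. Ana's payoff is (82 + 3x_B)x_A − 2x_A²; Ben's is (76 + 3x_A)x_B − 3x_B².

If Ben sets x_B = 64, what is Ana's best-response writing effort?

Expanding Ana's payoff: 82x_A + 3x_Bx_A − 2x_A².
∂π/∂x_A = 82 + 3x_B − 4x_A = 0, so x_A = 20.5 + 0.75x_B.
At x_B = 64: x_A = 20.5 + 0.75·64 = 68.5.

68.5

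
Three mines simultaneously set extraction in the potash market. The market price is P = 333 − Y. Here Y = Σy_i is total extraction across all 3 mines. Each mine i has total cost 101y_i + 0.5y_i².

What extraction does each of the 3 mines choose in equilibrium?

46.4

A representative mine's profit is π_i = y_i(333 − Y) − 101y_i − 0.5y_i², with Y = y_i + Σ_{j≠i} y_j.
First-order condition: 232 − 3y_i − Σ_{j≠i} y_j = 0.
Imposing symmetry (y_j = y for all j) turns Σ_{j≠i} y_j into 2y, so 232 = 5y and y = 46.4.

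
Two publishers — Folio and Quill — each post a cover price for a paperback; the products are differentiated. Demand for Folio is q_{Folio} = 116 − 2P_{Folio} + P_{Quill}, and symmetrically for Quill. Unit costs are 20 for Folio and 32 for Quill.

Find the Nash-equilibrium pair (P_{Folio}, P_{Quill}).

53.6, 58.4

Folio's profit: π = (P_{Folio} − 20)(116 − 2P_{Folio} + P_{Quill}).
∂π/∂P_{Folio} = 156 − 4P_{Folio} + P_{Quill} = 0 ⇒ P_{Folio} = 39 + 0.25P_{Quill}.
Similarly P_{Quill} = 45 + 0.25P_{Folio}.
Solving the two reaction functions simultaneously: (1 − (0.25)(0.25))P_{Folio} = 39 + 0.25·45, so 0.9375P_{Folio} = 50.25 and P_{Folio} = 53.6.
Then P_{Quill} = 45 + 0.25·53.6 = 58.4.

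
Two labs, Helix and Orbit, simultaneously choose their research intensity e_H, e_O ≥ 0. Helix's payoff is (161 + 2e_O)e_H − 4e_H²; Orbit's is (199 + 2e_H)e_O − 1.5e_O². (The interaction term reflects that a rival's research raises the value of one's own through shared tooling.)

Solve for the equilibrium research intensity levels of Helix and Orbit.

44.05, 95.7

Expanding Helix's payoff: 161e_H + 2e_Oe_H − 4e_H².
∂π/∂e_H = 161 + 2e_O − 8e_H = 0, so e_H = 20.125 + 0.25e_O.
Likewise for Orbit: e_O = 199/3 + (2/3)e_H.
Solving the two reaction functions simultaneously: (1 − (0.25)(2/3))e_H = 20.125 + 0.25·(199/3), so (5/6)e_H = 881/24 and e_H = 44.05.
Then e_O = 199/3 + (2/3)·44.05 = 95.7.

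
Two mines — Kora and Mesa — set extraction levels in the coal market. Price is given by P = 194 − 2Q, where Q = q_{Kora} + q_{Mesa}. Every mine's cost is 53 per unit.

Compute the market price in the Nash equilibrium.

100

Mine Kora's profit: π = q_{Kora}(194 − 2(q_{Kora} + q_{Mesa})) − 53q_{Kora}.
∂π/∂q_{Kora} = 141 − 4q_{Kora} − 2q_{Mesa} = 0, so q_{Kora} = 35.25 − 0.5q_{Mesa}.
Setting q_{Kora} = q_{Mesa} in the reaction function: q_{Kora} = 35.25 − 0.5q_{Kora}, so q_{Kora} = 35.25 / 1.5 = 23.5.
Equilibrium price: P = 194 − 2·47 = 100.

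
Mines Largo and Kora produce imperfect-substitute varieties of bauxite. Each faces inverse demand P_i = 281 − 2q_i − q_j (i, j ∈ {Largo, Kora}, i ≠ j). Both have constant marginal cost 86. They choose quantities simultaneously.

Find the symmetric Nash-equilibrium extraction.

39

Mine Largo's profit: π = q_{Largo}(281 − 2q_{Largo} − q_{Kora}) − 86q_{Largo}.
∂π/∂q_{Largo} = 195 − 4q_{Largo} − q_{Kora} = 0 ⇒ q_{Largo} = 48.75 − 0.25q_{Kora}.
By symmetry q_{Kora} = q_{Largo}; substituting into the reaction function, 1.25q_{Largo} = 48.75 and q_{Largo} = 39.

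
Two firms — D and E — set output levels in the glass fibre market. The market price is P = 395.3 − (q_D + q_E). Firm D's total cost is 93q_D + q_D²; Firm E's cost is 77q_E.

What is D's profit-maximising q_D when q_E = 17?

Firm D's profit: π = q_D(395.3 − (q_D + q_E)) − 93q_D − q_D².
∂π/∂q_D = 302.3 − 4q_D − q_E = 0, so q_D = 75.575 − 0.25q_E.
At q_E = 17: q_D = 75.575 − 0.25·17 = 71.325.

71.325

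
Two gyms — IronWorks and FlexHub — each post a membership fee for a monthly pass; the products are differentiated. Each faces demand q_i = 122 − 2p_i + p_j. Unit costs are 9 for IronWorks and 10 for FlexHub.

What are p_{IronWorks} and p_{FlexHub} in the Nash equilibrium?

46.8, 47.2

IronWorks's profit: π = (p_{IronWorks} − 9)(122 − 2p_{IronWorks} + p_{FlexHub}).
∂π/∂p_{IronWorks} = 140 − 4p_{IronWorks} + p_{FlexHub} = 0 ⇒ p_{IronWorks} = 35 + 0.25p_{FlexHub}.
Similarly p_{FlexHub} = 35.5 + 0.25p_{IronWorks}.
Plugging p_{FlexHub} into IronWorks's best response: p_{IronWorks} = 35 + 0.25(35.5 + 0.25p_{IronWorks}) ⇒ 0.9375p_{IronWorks} = 43.875, so p_{IronWorks} = 46.8.
Then p_{FlexHub} = 35.5 + 0.25·46.8 = 47.2.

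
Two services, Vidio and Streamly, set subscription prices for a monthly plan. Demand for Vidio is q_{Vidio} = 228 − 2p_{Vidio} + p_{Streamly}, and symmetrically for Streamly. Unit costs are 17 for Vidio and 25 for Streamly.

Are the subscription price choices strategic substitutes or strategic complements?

Vidio's profit: π = (p_{Vidio} − 17)(228 − 2p_{Vidio} + p_{Streamly}).
∂π/∂p_{Vidio} = 262 − 4p_{Vidio} + p_{Streamly} = 0 ⇒ p_{Vidio} = 65.5 + 0.25p_{Streamly}.
The best-response slope dp_{Vidio}/dp_{Streamly} = 0.25 > 0: the reaction function is upward-sloping, so the choices are strategic complements.

strategic complements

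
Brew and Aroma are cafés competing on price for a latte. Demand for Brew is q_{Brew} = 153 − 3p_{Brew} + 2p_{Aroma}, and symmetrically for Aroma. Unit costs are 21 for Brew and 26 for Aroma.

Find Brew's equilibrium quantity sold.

101.8125

Brew's profit: π = (p_{Brew} − 21)(153 − 3p_{Brew} + 2p_{Aroma}).
∂π/∂p_{Brew} = 216 − 6p_{Brew} + 2p_{Aroma} = 0 ⇒ p_{Brew} = 36 + (1/3)p_{Aroma}.
Similarly p_{Aroma} = 38.5 + (1/3)p_{Brew}.
Solving the two reaction functions simultaneously: (1 − (1/3)(1/3))p_{Brew} = 36 + (1/3)·38.5, so (8/9)p_{Brew} = 293/6 and p_{Brew} = 54.9375.
Then p_{Aroma} = 38.5 + (1/3)·54.9375 = 56.8125.
q_{Brew} = 153 − 3·54.9375 + 2·56.8125 = 101.8125.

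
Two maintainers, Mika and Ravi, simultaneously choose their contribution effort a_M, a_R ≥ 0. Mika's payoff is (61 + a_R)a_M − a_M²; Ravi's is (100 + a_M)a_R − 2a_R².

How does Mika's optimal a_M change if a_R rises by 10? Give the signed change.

5

Expanding Mika's payoff: 61a_M + a_Ra_M − a_M².
∂π/∂a_M = 61 + a_R − 2a_M = 0, so a_M = 30.5 + 0.5a_R.
The reaction-function slope is 0.5, so a 10-unit rise in a_R moves a_M by 0.5 × 10 = 5. Mika's best response rises — the actions are strategic complements.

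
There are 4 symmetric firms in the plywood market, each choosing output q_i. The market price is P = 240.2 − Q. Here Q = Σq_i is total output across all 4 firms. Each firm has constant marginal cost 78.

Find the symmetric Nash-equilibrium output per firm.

32.44

A representative firm's profit is π_i = q_i(240.2 − Q) − 78q_i, with Q = q_i + Σ_{j≠i} q_j.
First-order condition: 162.2 − 2q_i − Σ_{j≠i} q_j = 0.
With identical firms, set every q_j = q: then 162.2 − 2q − 3q = 0, i.e. q = 162.2/5 = 32.44.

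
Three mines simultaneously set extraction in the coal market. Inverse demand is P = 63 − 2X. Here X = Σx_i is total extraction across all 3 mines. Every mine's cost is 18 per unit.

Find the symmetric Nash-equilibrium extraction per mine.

5.625

A representative mine's profit is π_i = x_i(63 − 2X) − 18x_i, with X = x_i + Σ_{j≠i} x_j.
First-order condition: 45 − 4x_i − 2Σ_{j≠i} x_j = 0.
Imposing symmetry (x_j = x for all j) turns Σ_{j≠i} x_j into 2x, so 45 = 8x and x = 5.625.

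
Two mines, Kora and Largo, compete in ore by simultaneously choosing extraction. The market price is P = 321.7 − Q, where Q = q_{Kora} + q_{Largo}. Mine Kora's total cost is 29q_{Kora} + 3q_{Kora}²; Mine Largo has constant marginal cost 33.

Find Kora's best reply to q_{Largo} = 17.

Mine Kora's profit: π = q_{Kora}(321.7 − (q_{Kora} + q_{Largo})) − 29q_{Kora} − 3q_{Kora}².
∂π/∂q_{Kora} = 292.7 − 8q_{Kora} − q_{Largo} = 0, so q_{Kora} = 36.5875 − 0.125q_{Largo}.
At q_{Largo} = 17: q_{Kora} = 36.5875 − 0.125·17 = 34.4625.

34.4625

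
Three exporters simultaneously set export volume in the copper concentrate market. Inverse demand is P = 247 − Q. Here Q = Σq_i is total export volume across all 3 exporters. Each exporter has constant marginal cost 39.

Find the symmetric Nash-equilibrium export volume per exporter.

A representative exporter's profit is π_i = q_i(247 − Q) − 39q_i, with Q = q_i + Σ_{j≠i} q_j.
First-order condition: 208 − 2q_i − Σ_{j≠i} q_j = 0.
Imposing symmetry (q_j = q for all j) turns Σ_{j≠i} q_j into 2q, so 208 = 4q and q = 52.

52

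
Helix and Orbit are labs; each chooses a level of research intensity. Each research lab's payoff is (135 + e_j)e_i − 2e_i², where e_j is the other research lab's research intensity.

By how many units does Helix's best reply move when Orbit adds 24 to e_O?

6

Helix's payoff is (135 + e_O)e_H − 2e_H².
∂π/∂e_H = 135 + e_O − 4e_H = 0, so e_H = 33.75 + 0.25e_O.
The reaction-function slope is 0.25, so a 24-unit rise in e_O moves e_H by 0.25 × 24 = 6. Helix's best response rises — the actions are strategic complements.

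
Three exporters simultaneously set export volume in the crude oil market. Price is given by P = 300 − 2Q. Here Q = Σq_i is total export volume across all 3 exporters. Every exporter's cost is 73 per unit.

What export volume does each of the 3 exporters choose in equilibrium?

28.375

A representative exporter's profit is π_i = q_i(300 − 2Q) − 73q_i, with Q = q_i + Σ_{j≠i} q_j.
First-order condition: 227 − 4q_i − 2Σ_{j≠i} q_j = 0.
Imposing symmetry (q_j = q for all j) turns Σ_{j≠i} q_j into 2q, so 227 = 8q and q = 28.375.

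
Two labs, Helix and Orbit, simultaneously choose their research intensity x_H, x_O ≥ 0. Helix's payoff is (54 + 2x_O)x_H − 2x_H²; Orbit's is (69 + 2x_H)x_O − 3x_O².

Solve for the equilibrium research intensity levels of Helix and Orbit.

23.1, 19.2

Expanding Helix's payoff: 54x_H + 2x_Ox_H − 2x_H².
∂π/∂x_H = 54 + 2x_O − 4x_H = 0, so x_H = 13.5 + 0.5x_O.
Likewise for Orbit: x_O = 11.5 + (1/3)x_H.
Solving the two reaction functions simultaneously: (1 − (0.5)(1/3))x_H = 13.5 + 0.5·11.5, so (5/6)x_H = 19.25 and x_H = 23.1.
Then x_O = 11.5 + (1/3)·23.1 = 19.2.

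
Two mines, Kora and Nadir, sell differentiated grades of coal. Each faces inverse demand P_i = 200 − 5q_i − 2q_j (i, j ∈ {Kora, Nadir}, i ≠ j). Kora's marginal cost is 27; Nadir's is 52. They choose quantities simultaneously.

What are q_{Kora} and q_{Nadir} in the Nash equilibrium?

Mine Kora's profit: π = q_{Kora}(200 − 5q_{Kora} − 2q_{Nadir}) − 27q_{Kora}.
∂π/∂q_{Kora} = 173 − 10q_{Kora} − 2q_{Nadir} = 0 ⇒ q_{Kora} = 17.3 − 0.2q_{Nadir}.
Similarly q_{Nadir} = 14.8 − 0.2q_{Kora}.
Plugging q_{Nadir} into Kora's best response: q_{Kora} = 17.3 − 0.2(14.8 − 0.2q_{Kora}) ⇒ 0.96q_{Kora} = 14.34, so q_{Kora} = 14.9375.
Then q_{Nadir} = 14.8 − 0.2·14.9375 = 11.8125.

14.9375, 11.8125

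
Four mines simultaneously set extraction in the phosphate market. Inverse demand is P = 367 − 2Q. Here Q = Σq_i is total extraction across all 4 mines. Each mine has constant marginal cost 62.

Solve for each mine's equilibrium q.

A representative mine's profit is π_i = q_i(367 − 2Q) − 62q_i, with Q = q_i + Σ_{j≠i} q_j.
First-order condition: 305 − 4q_i − 2Σ_{j≠i} q_j = 0.
With identical mines, set every q_j = q: then 305 − 4q − 6q = 0, i.e. q = 305/10 = 30.5.

30.5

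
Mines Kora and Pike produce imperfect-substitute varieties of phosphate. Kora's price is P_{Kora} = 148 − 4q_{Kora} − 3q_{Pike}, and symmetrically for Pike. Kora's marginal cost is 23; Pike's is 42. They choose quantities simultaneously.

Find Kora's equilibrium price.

Mine Kora's profit: π = q_{Kora}(148 − 4q_{Kora} − 3q_{Pike}) − 23q_{Kora}.
∂π/∂q_{Kora} = 125 − 8q_{Kora} − 3q_{Pike} = 0 ⇒ q_{Kora} = 15.625 − 0.375q_{Pike}.
Similarly q_{Pike} = 13.25 − 0.375q_{Kora}.
Solving the two reaction functions simultaneously: (1 − (−0.375)(−0.375))q_{Kora} = 15.625 − 0.375·13.25, so (55/64)q_{Kora} = 341/32 and q_{Kora} = 12.4.
Then q_{Pike} = 13.25 − 0.375·12.4 = 8.6.
P_{Kora} = 148 − 4·12.4 − 3·8.6 = 72.6.

72.6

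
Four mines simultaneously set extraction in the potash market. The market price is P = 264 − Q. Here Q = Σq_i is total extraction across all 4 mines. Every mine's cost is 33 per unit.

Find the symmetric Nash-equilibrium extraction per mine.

46.2

A representative mine's profit is π_i = q_i(264 − Q) − 33q_i, with Q = q_i + Σ_{j≠i} q_j.
First-order condition: 231 − 2q_i − Σ_{j≠i} q_j = 0.
With identical mines, set every q_j = q: then 231 − 2q − 3q = 0, i.e. q = 231/5 = 46.2.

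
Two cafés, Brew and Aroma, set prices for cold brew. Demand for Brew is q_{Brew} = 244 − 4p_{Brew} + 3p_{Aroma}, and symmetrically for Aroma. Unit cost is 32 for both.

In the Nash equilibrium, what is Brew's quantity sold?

Brew's profit: π = (p_{Brew} − 32)(244 − 4p_{Brew} + 3p_{Aroma}).
∂π/∂p_{Brew} = 372 − 8p_{Brew} + 3p_{Aroma} = 0 ⇒ p_{Brew} = 46.5 + 0.375p_{Aroma}.
By symmetry p_{Aroma} = p_{Brew}; substituting into the reaction function, 0.625p_{Brew} = 46.5 and p_{Brew} = 74.4.
q_{Brew} = 244 − 4·74.4 + 3·74.4 = 169.6.

169.6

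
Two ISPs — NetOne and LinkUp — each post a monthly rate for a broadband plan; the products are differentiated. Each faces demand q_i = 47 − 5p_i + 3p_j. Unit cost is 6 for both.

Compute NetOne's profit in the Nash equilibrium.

125

NetOne's profit: π = (p_{NetOne} − 6)(47 − 5p_{NetOne} + 3p_{LinkUp}).
∂π/∂p_{NetOne} = 77 − 10p_{NetOne} + 3p_{LinkUp} = 0 ⇒ p_{NetOne} = 7.7 + 0.3p_{LinkUp}.
By symmetry p_{LinkUp} = p_{NetOne}; substituting into the reaction function, 0.7p_{NetOne} = 7.7 and p_{NetOne} = 11.
q_{NetOne} = 47 − 5·11 + 3·11 = 25.
Profit = (11 − 6)·25 = 125.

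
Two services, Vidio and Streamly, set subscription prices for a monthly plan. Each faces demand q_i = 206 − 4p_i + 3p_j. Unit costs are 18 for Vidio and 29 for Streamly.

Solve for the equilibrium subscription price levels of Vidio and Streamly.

Vidio's profit: π = (p_{Vidio} − 18)(206 − 4p_{Vidio} + 3p_{Streamly}).
∂π/∂p_{Vidio} = 278 − 8p_{Vidio} + 3p_{Streamly} = 0 ⇒ p_{Vidio} = 34.75 + 0.375p_{Streamly}.
Similarly p_{Streamly} = 40.25 + 0.375p_{Vidio}.
Substituting the second reaction function into the first: p_{Vidio} = 34.75 + 0.375(40.25 + 0.375p_{Vidio}), which gives (55/64)p_{Vidio} = 1595/32 ⇒ p_{Vidio} = 58.
Then p_{Streamly} = 40.25 + 0.375·58 = 62.

58, 62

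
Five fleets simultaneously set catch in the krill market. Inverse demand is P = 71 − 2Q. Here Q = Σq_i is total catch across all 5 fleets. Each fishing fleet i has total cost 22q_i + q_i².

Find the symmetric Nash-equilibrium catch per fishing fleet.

A representative fishing fleet's profit is π_i = q_i(71 − 2Q) − 22q_i − q_i², with Q = q_i + Σ_{j≠i} q_j.
First-order condition: 49 − 6q_i − 2Σ_{j≠i} q_j = 0.
With identical fishing fleets, set every q_j = q: then 49 − 6q − 8q = 0, i.e. q = 49/14 = 3.5.

3.5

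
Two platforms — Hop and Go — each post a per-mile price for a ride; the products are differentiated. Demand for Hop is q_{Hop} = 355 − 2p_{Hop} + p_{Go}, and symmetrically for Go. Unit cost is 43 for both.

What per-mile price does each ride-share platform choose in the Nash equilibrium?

Hop's profit: π = (p_{Hop} − 43)(355 − 2p_{Hop} + p_{Go}).
∂π/∂p_{Hop} = 441 − 4p_{Hop} + p_{Go} = 0 ⇒ p_{Hop} = 110.25 + 0.25p_{Go}.
By symmetry p_{Go} = p_{Hop}; substituting into the reaction function, 0.75p_{Hop} = 110.25 and p_{Hop} = 147.

147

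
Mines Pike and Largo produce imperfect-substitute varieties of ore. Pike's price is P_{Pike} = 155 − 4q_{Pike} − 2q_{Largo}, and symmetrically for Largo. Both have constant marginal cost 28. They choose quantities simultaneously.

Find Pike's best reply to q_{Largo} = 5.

14.625

Mine Pike's profit: π = q_{Pike}(155 − 4q_{Pike} − 2q_{Largo}) − 28q_{Pike}.
∂π/∂q_{Pike} = 127 − 8q_{Pike} − 2q_{Largo} = 0 ⇒ q_{Pike} = 15.875 − 0.25q_{Largo}.
At q_{Largo} = 5: q_{Pike} = 15.875 − 0.25·5 = 14.625.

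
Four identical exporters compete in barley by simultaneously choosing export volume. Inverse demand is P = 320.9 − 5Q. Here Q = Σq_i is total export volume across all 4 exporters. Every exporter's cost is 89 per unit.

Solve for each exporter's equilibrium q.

A representative exporter's profit is π_i = q_i(320.9 − 5Q) − 89q_i, with Q = q_i + Σ_{j≠i} q_j.
First-order condition: 231.9 − 10q_i − 5Σ_{j≠i} q_j = 0.
In a symmetric equilibrium every exporter chooses the same q, so Σ_{j≠i} q_j = 3q. The condition becomes 231.9 − 25q = 0, giving q = 231.9/25 = 9.276.

9.276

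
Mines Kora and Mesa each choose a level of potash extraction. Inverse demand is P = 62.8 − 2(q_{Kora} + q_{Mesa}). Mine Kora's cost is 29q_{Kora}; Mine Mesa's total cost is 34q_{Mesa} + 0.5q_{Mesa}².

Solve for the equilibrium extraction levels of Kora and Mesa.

6.9625, 2.975

Mine Kora's profit: π = q_{Kora}(62.8 − 2(q_{Kora} + q_{Mesa})) − 29q_{Kora}.
∂π/∂q_{Kora} = 33.8 − 4q_{Kora} − 2q_{Mesa} = 0, so q_{Kora} = 8.45 − 0.5q_{Mesa}.
For Mesa: ∂π/∂q_{Mesa} = 28.8 − 5q_{Mesa} − 2q_{Kora} = 0 ⇒ q_{Mesa} = 5.76 − 0.4q_{Kora}.
Solving the two reaction functions simultaneously: (1 − (−0.5)(−0.4))q_{Kora} = 8.45 − 0.5·5.76, so 0.8q_{Kora} = 5.57 and q_{Kora} = 6.9625.
Then q_{Mesa} = 5.76 − 0.4·6.9625 = 2.975.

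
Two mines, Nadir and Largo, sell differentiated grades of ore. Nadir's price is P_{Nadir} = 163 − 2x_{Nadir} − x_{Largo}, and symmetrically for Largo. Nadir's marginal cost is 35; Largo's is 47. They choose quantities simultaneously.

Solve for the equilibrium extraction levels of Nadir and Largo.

26.4, 22.4

Mine Nadir's profit: π = x_{Nadir}(163 − 2x_{Nadir} − x_{Largo}) − 35x_{Nadir}.
∂π/∂x_{Nadir} = 128 − 4x_{Nadir} − x_{Largo} = 0 ⇒ x_{Nadir} = 32 − 0.25x_{Largo}.
Similarly x_{Largo} = 29 − 0.25x_{Nadir}.
Solving the two reaction functions simultaneously: (1 − (−0.25)(−0.25))x_{Nadir} = 32 − 0.25·29, so 0.9375x_{Nadir} = 24.75 and x_{Nadir} = 26.4.
Then x_{Largo} = 29 − 0.25·26.4 = 22.4.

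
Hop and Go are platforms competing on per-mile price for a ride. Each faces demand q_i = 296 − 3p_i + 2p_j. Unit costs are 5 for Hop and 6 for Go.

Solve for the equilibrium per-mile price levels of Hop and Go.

Hop's profit: π = (p_{Hop} − 5)(296 − 3p_{Hop} + 2p_{Go}).
∂π/∂p_{Hop} = 311 − 6p_{Hop} + 2p_{Go} = 0 ⇒ p_{Hop} = 311/6 + (1/3)p_{Go}.
Similarly p_{Go} = 157/3 + (1/3)p_{Hop}.
Plugging p_{Go} into Hop's best response: p_{Hop} = 311/6 + (1/3)(157/3 + (1/3)p_{Hop}) ⇒ (8/9)p_{Hop} = 1247/18, so p_{Hop} = 77.9375.
Then p_{Go} = 157/3 + (1/3)·77.9375 = 78.3125.

77.9375, 78.3125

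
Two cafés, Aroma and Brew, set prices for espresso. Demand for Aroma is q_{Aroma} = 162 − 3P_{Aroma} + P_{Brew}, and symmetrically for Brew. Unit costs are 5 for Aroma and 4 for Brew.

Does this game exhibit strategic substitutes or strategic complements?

strategic complements

Aroma's profit: π = (P_{Aroma} − 5)(162 − 3P_{Aroma} + P_{Brew}).
∂π/∂P_{Aroma} = 177 − 6P_{Aroma} + P_{Brew} = 0 ⇒ P_{Aroma} = 29.5 + (1/6)P_{Brew}.
The best-response slope dP_{Aroma}/dP_{Brew} = 1/6 > 0: the reaction function is upward-sloping, so the choices are strategic complements.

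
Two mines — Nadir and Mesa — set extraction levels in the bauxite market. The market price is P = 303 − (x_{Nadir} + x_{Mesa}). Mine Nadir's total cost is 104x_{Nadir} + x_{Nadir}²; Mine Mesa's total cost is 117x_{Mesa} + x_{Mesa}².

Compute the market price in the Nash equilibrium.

226

Mine Nadir's profit: π = x_{Nadir}(303 − (x_{Nadir} + x_{Mesa})) − 104x_{Nadir} − x_{Nadir}².
∂π/∂x_{Nadir} = 199 − 4x_{Nadir} − x_{Mesa} = 0, so x_{Nadir} = 49.75 − 0.25x_{Mesa}.
By the same steps for Mesa: x_{Mesa} = 46.5 − 0.25x_{Nadir}.
Substituting the second reaction function into the first: x_{Nadir} = 49.75 − 0.25(46.5 − 0.25x_{Nadir}), which gives 0.9375x_{Nadir} = 38.125 ⇒ x_{Nadir} = 122/3.
Then x_{Mesa} = 46.5 − 0.25·(122/3) = 109/3.
Equilibrium price: P = 303 − 77 = 226.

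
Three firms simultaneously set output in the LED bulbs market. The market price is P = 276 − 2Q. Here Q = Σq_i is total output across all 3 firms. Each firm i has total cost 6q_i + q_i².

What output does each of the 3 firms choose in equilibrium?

A representative firm's profit is π_i = q_i(276 − 2Q) − 6q_i − q_i², with Q = q_i + Σ_{j≠i} q_j.
First-order condition: 270 − 6q_i − 2Σ_{j≠i} q_j = 0.
In a symmetric equilibrium every firm chooses the same q, so Σ_{j≠i} q_j = 2q. The condition becomes 270 − 10q = 0, giving q = 270/10 = 27.

27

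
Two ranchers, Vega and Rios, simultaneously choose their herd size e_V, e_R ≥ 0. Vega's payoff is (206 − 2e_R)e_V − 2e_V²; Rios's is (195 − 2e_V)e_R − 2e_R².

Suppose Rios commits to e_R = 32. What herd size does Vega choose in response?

Expanding Vega's payoff: 206e_V − 2e_Re_V − 2e_V².
∂π/∂e_V = 206 − 2e_R − 4e_V = 0, so e_V = 51.5 − 0.5e_R.
At e_R = 32: e_V = 51.5 − 0.5·32 = 35.5.

35.5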